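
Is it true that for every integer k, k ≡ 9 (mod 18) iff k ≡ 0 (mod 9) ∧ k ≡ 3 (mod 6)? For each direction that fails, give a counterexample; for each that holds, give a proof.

The biconditional holds.

(⇒) Suppose k ≡ 9 (mod 18); write k = 18j + 9. Since 9 ∣ 18, reducing mod 9 gives k ≡ 9 ≡ 0 (mod 9); since 6 ∣ 18, reducing mod 6 gives k ≡ 9 ≡ 3 (mod 6).

(⇐) Conversely, if k ≡ 0 (mod 9) and k ≡ 3 (mod 6), then by the Chinese remainder theorem k ≡ 9 (mod 18). This is exactly k ≡ 9 (mod 18).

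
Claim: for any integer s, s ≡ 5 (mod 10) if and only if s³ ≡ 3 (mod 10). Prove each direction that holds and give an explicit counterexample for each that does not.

Neither implication holds.

Forward direction. This fails: take s = 5. Then 5 ≡ 5 (mod 10), but 5³ = 125 ≡ 5 (mod 10), not 3.

Converse. This fails: take s = 7. Then 7³ = 343 ≡ 3 (mod 10), yet 7 ≡ 7 (mod 10), not 5.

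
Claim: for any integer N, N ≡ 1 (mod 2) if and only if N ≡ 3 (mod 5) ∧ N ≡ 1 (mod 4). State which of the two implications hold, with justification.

The forward direction fails; the converse holds.

(⇒) This fails: N = 1 gives 1 ≡ 1 (mod 2) but 1 ≡ 1 (mod 5), so the conjunction on the right does not hold.

(⇐) Conversely, if N ≡ 3 (mod 5) and N ≡ 1 (mod 4), then by the Chinese remainder theorem N ≡ 13 (mod 20). Since 13 ≡ 1 (mod 2) and 2 ∣ 20, we get N ≡ 1 (mod 2).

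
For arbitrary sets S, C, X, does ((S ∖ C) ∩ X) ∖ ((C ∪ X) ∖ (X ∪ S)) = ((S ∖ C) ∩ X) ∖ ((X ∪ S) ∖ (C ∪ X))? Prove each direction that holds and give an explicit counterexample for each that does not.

Both inclusions hold.

(⊆) Let x ∈ ((S ∖ C) ∩ X) ∖ ((C ∪ X) ∖ (X ∪ S)). Then x ∈ S ∩ X and x ∉ C, from which x ∈ ((S ∖ C) ∩ X) ∖ ((X ∪ S) ∖ (C ∪ X)).

(⊇) Let x ∈ ((S ∖ C) ∩ X) ∖ ((X ∪ S) ∖ (C ∪ X)). Then x ∈ S ∩ X and x ∉ C, from which x ∈ ((S ∖ C) ∩ X) ∖ ((C ∪ X) ∖ (X ∪ S)).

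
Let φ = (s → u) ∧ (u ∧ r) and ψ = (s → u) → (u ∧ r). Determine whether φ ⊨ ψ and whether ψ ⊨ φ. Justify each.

[⇒] Assume the antecedent. If r is true, the antecedent forces (r = T, u = T, s = F) or (r = T, u = T, s = T), and (s → u) → (u ∧ r) holds there. If r is false, the antecedent cannot hold. Either way (s → u) → (u ∧ r) holds.

[⇐] This fails. Under r = F, u = F, s = T, the left side is false but the right side is true.

(⇒) holds; (⇐) fails.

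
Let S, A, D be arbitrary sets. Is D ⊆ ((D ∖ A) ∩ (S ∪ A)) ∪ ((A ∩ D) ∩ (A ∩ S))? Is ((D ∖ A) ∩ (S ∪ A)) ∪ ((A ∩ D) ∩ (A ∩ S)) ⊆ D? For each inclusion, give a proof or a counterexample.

Forward inclusion. This inclusion fails. Take S = ∅, A = ∅, D = {1}; then 1 ∈ D but 1 ∉ ((D ∖ A) ∩ (S ∪ A)) ∪ ((A ∩ D) ∩ (A ∩ S)).

Reverse inclusion. Let x ∈ ((D ∖ A) ∩ (S ∪ A)) ∪ ((A ∩ D) ∩ (A ∩ S)). Then either x ∈ S ∩ D and x ∉ A; or x ∈ S ∩ A ∩ D. In each case x ∈ D, so ((D ∖ A) ∩ (S ∪ A)) ∪ ((A ∩ D) ∩ (A ∩ S)) ⊆ D.

(⊆) fails; (⊇) holds.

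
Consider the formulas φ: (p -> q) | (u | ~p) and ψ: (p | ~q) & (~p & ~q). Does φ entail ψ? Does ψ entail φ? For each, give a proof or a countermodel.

Converse. Assume the antecedent. If q is true, the antecedent cannot hold. If q is false, the antecedent forces (q = F, p = F, u = F) or (q = F, p = F, u = T), and (p -> q) | (u | ~p) holds there. Either way (p -> q) | (u | ~p) holds.

Forward direction. This fails. Under q = T, p = F, u = F, the left side is true but the right side is false.

(⇒) fails; (⇐) holds.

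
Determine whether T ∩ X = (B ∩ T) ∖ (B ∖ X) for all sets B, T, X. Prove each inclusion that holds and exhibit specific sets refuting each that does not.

(⊆) fails; (⊇) holds.

(⟹) This inclusion fails. Take B = ∅, T = {1}, X = {1}; then 1 ∈ T ∩ X but 1 ∉ (B ∩ T) ∖ (B ∖ X).

(⟸) Let x ∈ (B ∩ T) ∖ (B ∖ X). Then x ∈ B ∩ T ∩ X, from which x ∈ T ∩ X.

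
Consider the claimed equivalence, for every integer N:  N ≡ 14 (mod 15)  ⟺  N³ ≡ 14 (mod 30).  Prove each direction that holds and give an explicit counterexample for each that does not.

(⇐) The residues r modulo 30 with r³ ≡ 14 (mod 30) are exactly {14}, and each is ≡ 14 (mod 15).

(⇒) This fails: take N = 29. Then 29 ≡ 14 (mod 15), but 29³ = 24389 ≡ 29 (mod 30), not 14.

Not equivalent: only (⇐) holds.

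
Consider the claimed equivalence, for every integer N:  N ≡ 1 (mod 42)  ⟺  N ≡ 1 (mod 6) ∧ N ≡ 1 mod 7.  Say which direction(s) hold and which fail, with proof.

(⟹) Suppose N ≡ 1 (mod 42); write N = 42j + 1. Since 6 ∣ 42, reducing mod 6 gives N ≡ 1 (mod 6); since 7 ∣ 42, reducing mod 7 gives N ≡ 1 (mod 7).

(⟸) Conversely, if N ≡ 1 (mod 6) and N ≡ 1 (mod 7), then by the Chinese remainder theorem N ≡ 1 (mod 42). This is exactly N ≡ 1 (mod 42).

Both directions hold.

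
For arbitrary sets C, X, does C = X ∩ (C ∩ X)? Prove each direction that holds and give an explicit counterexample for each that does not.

(⊆) This inclusion fails. Take C = {1}, X = ∅; then 1 ∈ C but 1 ∉ X ∩ (C ∩ X).

(⊇) Let x ∈ X ∩ (C ∩ X). Then x ∈ C ∩ X, from which x ∈ C.

The sets are not equal: only the reverse inclusion holds.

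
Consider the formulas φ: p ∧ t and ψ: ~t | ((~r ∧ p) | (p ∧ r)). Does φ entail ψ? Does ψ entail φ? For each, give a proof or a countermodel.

(→) Assume the antecedent. If t is true, the antecedent forces (t = T, p = T, r = F) or (t = T, p = T, r = T), and ~t | ((~r ∧ p) | (p ∧ r)) holds there. If t is false, the antecedent cannot hold. Either way ~t | ((~r ∧ p) | (p ∧ r)) holds.

(←) This fails. Under t = F, p = F, r = F, the left side is false but the right side is true.

The forward direction holds; the converse fails.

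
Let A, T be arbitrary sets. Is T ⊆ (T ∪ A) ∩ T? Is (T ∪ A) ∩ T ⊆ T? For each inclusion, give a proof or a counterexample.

(⊆) Let x ∈ T. Then either x ∈ T and x ∉ A; or x ∈ A ∩ T. In each case x ∈ (T ∪ A) ∩ T, so T ⊆ (T ∪ A) ∩ T.

(⊇) Let x ∈ (T ∪ A) ∩ T. Then either x ∈ T and x ∉ A; or x ∈ A ∩ T. In each case x ∈ T, so (T ∪ A) ∩ T ⊆ T.

Both inclusions hold.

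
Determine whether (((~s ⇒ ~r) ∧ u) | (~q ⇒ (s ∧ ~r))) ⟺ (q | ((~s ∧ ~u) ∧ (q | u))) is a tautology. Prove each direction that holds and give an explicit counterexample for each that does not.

Not equivalent: only (⇐) holds.

[⇒] This fails. Under q = F, u = T, s = F, r = F, the left side is true but the right side is false.

[⇐] Assume the antecedent. If q is true, the consequent reduces to true regardless of the other variables. If q is false, the antecedent cannot hold. Either way the consequent holds.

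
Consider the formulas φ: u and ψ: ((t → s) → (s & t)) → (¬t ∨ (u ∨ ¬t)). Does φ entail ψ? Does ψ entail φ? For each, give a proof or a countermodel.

Only the forward direction holds.

(⇒) Assume the antecedent. If s is true, the antecedent forces (s = T, t = F, u = T) or (s = T, t = T, u = T), and the consequent holds there. If s is false, the antecedent forces (s = F, t = F, u = T) or (s = F, t = T, u = T), and the consequent holds there. Either way the consequent holds.

(⇐) This fails. Under s = F, t = F, u = F, the left side is false but the right side is true.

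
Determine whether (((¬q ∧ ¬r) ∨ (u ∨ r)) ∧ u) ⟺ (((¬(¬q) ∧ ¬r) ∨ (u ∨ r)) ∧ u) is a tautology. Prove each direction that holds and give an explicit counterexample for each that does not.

(⟹) Assume the antecedent. If q is true, the antecedent forces (q = T, u = T, r = F) or (q = T, u = T, r = T), and ((¬(¬q) ∧ ¬r) ∨ (u ∨ r)) ∧ u holds there. If q is false, the antecedent forces (q = F, u = T, r = F) or (q = F, u = T, r = T), and ((¬(¬q) ∧ ¬r) ∨ (u ∨ r)) ∧ u holds there. Either way ((¬(¬q) ∧ ¬r) ∨ (u ∨ r)) ∧ u holds.

(⟸) Assume the antecedent. If q is true, the antecedent forces (q = T, u = T, r = F) or (q = T, u = T, r = T), and ((¬q ∧ ¬r) ∨ (u ∨ r)) ∧ u holds there. If q is false, the antecedent forces (q = F, u = T, r = F) or (q = F, u = T, r = T), and ((¬q ∧ ¬r) ∨ (u ∨ r)) ∧ u holds there. Either way ((¬q ∧ ¬r) ∨ (u ∨ r)) ∧ u holds.

Equivalent; both directions hold.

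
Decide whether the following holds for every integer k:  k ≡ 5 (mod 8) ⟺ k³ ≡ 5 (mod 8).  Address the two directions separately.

Equivalent; both directions hold.

Converse. For the converse, argue contrapositively. If k ≢ 5 (mod 8), then k is congruent to one of 0, 1, 2, 3, 4, 6, 7 modulo 8, and these give k³ ≡ 0, 1, 0, 3, 0, 0, 7 respectively — never 5.

Forward direction. Suppose k ≡ 5 (mod 8). Write k = 8j + 5. Then (8j + 5)³ = 512j³ + 960j² + 600j + 125 = 8(64j³ + 120j² + 75j + 15) + 5, so k³ ≡ 5 (mod 8).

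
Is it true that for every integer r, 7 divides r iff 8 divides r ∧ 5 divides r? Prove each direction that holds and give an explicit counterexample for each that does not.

Both directions fail.

(⟹) This fails: take r = 7. Certainly 7 ∣ 7, but 8 ∤ 7.

(⟸) This fails: take r = 40. Both 8 ∣ 40 and 5 ∣ 40, yet 40 is not a multiple of 7 (since 40 = 5·7 + 5), so 7 ∤ 40.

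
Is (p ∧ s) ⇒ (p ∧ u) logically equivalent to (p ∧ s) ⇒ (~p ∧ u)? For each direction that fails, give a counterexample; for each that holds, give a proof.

Only the reverse direction holds.

(⟹) This fails. Under u = T, s = T, p = T, the left side is true but the right side is false.

(⟸) Assume the antecedent. If s is true, the antecedent forces (u = F, s = T, p = F) or (u = T, s = T, p = F), and (p ∧ s) ⇒ (p ∧ u) holds there. If s is false, (p ∧ s) ⇒ (p ∧ u) reduces to true regardless of the other variables. Either way (p ∧ s) ⇒ (p ∧ u) holds.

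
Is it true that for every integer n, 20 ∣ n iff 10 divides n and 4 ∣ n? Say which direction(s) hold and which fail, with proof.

(⟹) If 20 ∣ n, write n = 20q. Since 20 = 2·10, n = 10·(2q), so 10 ∣ n; and since 20 = 5·4, n = 4·(5q), so 4 ∣ n.

(⟸) Suppose 10 ∣ n and 4 ∣ n. Any common multiple of 10 and 4 is a multiple of their lcm; here lcm(10, 4) = 10·4/gcd(10, 4) = 40/2 = 20, so 20 ∣ n.

Equivalent; both directions hold.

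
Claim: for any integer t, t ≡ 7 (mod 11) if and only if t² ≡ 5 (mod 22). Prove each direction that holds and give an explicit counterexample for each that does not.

(⇒) fails and (⇐) fails.

(⟹) This fails: take t = 18. Then 18 ≡ 7 (mod 11), but 18² = 324 ≡ 16 (mod 22), not 5.

(⟸) This fails: take t = 15. Then 15² = 225 ≡ 5 (mod 22), yet 15 ≡ 4 (mod 11), not 7.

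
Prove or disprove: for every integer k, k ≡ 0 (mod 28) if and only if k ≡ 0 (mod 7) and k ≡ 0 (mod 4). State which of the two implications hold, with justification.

(⟹) Suppose k ≡ 0 (mod 28); write k = 28j + 0. Since 7 ∣ 28, reducing mod 7 gives k ≡ 0 (mod 7); since 4 ∣ 28, reducing mod 4 gives k ≡ 0 (mod 4).

(⟸) Conversely, if k ≡ 0 (mod 7) and k ≡ 0 (mod 4), then by the Chinese remainder theorem k ≡ 0 (mod 28). This is exactly k ≡ 0 (mod 28).

Both directions hold.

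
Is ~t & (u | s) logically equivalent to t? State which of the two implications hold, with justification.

(⟹) This fails. Under u = T, t = F, s = F, the left side is true but the right side is false.

(⟸) This fails. Under u = F, t = T, s = F, the left side is false but the right side is true.

Neither direction holds.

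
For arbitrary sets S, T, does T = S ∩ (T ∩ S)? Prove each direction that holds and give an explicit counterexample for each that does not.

(⊆) This inclusion fails. Take S = ∅, T = {1}; then 1 ∈ T but 1 ∉ S ∩ (T ∩ S).

(⊇) Let x ∈ S ∩ (T ∩ S). Then x ∈ S ∩ T, from which x ∈ T.

(⊆) fails; (⊇) holds.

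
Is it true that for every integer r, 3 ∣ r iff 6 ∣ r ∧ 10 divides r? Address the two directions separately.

Not equivalent: only (⇐) holds.

(⟹) This fails: take r = 3. Certainly 3 ∣ 3, but 6 ∤ 3.

(⟸) Suppose 6 ∣ r and 10 ∣ r. Any common multiple of 6 and 10 is a multiple of their lcm; here lcm(6, 10) = 6·10/gcd(6, 10) = 60/2 = 30, so 30 ∣ r. Since 3 ∣ 30, it follows that 3 ∣ r.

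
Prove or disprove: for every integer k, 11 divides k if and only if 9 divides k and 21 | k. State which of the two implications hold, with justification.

(→) This fails: take k = 11. Certainly 11 ∣ 11, but 9 ∤ 11.

(←) This fails: take k = 63. Both 9 ∣ 63 and 21 ∣ 63, yet 63 is not a multiple of 11 (since 63 = 5·11 + 8), so 11 ∤ 63.

Both directions fail.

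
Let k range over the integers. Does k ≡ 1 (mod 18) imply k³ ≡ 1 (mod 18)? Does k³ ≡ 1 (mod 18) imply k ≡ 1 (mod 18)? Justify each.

(⇒) holds; (⇐) fails.

(→) Suppose k ≡ 1 (mod 18). Write k = 18j + 1. Then (18j + 1)³ = 5832j³ + 972j² + 54j + 1 = 18(324j³ + 54j² + 3j) + 1, so k³ ≡ 1 (mod 18).

(←) This fails: take k = 7. Then 7³ = 343 ≡ 1 (mod 18), yet 7 ≡ 7 (mod 18), not 1.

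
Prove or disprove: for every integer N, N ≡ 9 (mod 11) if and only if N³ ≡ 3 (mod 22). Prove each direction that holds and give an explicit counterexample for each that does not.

[⇒] This fails: take N = 20. Then 20 ≡ 9 (mod 11), but 20³ = 8000 ≡ 14 (mod 22), not 3.

[⇐] Conversely, the residues r modulo 22 with r³ ≡ 3 (mod 22) are exactly {9}, and each is ≡ 9 (mod 11).

The forward direction fails; the converse holds.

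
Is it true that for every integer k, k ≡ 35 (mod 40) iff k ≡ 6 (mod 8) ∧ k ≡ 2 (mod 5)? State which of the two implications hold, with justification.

Forward direction. This fails: k = 35 gives 35 ≡ 35 (mod 40) but 35 ≡ 3 (mod 8), so the conjunction on the right does not hold.

Converse. This fails: k = 22 satisfies both congruences on the right (22 ≡ 6 mod 8 and 22 ≡ 2 mod 5) yet 22 ≡ 22 (mod 40), not 35.

(⇒) fails and (⇐) fails.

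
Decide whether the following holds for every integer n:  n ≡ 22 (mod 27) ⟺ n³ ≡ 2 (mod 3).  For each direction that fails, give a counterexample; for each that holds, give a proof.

(⇒) fails and (⇐) fails.

[⇒] This fails: take n = 22. Then 22 ≡ 22 (mod 27), but 22³ = 10648 ≡ 1 (mod 3), not 2.

[⇐] This fails: take n = 2. Then 2³ = 8 ≡ 2 (mod 3), yet 2 ≡ 2 (mod 27), not 22.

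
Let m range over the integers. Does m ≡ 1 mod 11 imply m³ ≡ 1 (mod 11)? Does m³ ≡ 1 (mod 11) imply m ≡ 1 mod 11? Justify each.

Converse. Suppose m³ ≡ 1 (mod 11). The only residue r in {0, …, 10} with r³ ≡ 1 (mod 11) is r = 1, so m ≡ 1 (mod 11).

Forward direction. Suppose m ≡ 1 mod 11. Write m = 11j + 1. Then (11j + 1)³ = 1331j³ + 363j² + 33j + 1 = 11(121j³ + 33j² + 3j) + 1, so m³ ≡ 1 (mod 11).

Both directions hold.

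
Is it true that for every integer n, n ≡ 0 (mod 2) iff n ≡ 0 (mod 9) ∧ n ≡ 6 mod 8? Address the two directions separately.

(⇒) This fails: n = 0 gives 0 ≡ 0 (mod 2) but 0 ≡ 0 (mod 8), so the conjunction on the right does not hold.

(⇐) Conversely, if n ≡ 0 (mod 9) and n ≡ 6 (mod 8), then by the Chinese remainder theorem n ≡ 54 (mod 72). Since 54 ≡ 0 (mod 2) and 2 ∣ 72, we get n ≡ 0 (mod 2).

The forward direction fails; the converse holds.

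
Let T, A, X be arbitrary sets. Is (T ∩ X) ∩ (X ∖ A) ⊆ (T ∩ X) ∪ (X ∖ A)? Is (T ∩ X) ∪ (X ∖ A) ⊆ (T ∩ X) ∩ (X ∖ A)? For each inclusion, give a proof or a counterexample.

Reverse inclusion. This inclusion fails. Take T = ∅, A = ∅, X = {1}; then 1 ∈ (T ∩ X) ∪ (X ∖ A) but 1 ∉ (T ∩ X) ∩ (X ∖ A).

Forward inclusion. Let x ∈ (T ∩ X) ∩ (X ∖ A). Then x ∈ T ∩ X and x ∉ A, from which x ∈ (T ∩ X) ∪ (X ∖ A).

The sets are not equal: only the forward inclusion holds.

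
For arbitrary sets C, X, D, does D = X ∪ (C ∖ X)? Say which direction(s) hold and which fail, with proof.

(⊆) This inclusion fails. Take C = ∅, X = ∅, D = {1}; then 1 ∈ D but 1 ∉ X ∪ (C ∖ X).

(⊇) This inclusion fails. Take C = {1}, X = ∅, D = ∅; then 1 ∈ X ∪ (C ∖ X) but 1 ∉ D.

Both inclusions fail.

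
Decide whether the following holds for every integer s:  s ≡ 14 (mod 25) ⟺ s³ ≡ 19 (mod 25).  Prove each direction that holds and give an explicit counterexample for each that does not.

(⇒) Suppose s ≡ 14 (mod 25). Write s = 25j + 14. Then (25j + 14)³ = 15625j³ + 26250j² + 14700j + 2744 = 25(625j³ + 1050j² + 588j + 109) + 19, so s³ ≡ 19 (mod 25).

(⇐) Conversely, suppose s³ ≡ 19 (mod 25). The only residue r in {0, …, 24} with r³ ≡ 19 (mod 25) is r = 14, so s ≡ 14 (mod 25).

Both directions hold; the statement is true.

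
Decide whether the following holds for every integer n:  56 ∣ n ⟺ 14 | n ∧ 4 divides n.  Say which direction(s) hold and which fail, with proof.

(⟹) If 56 ∣ n, write n = 56q. Since 56 = 4·14, n = 14·(4q), so 14 ∣ n; and since 56 = 14·4, n = 4·(14q), so 4 ∣ n.

(⟸) This fails: take n = 28. Both 14 ∣ 28 and 4 ∣ 28, yet 28 is not a multiple of 56 (since 28 = 0·56 + 28), so 56 ∤ 28.

Only the forward direction holds.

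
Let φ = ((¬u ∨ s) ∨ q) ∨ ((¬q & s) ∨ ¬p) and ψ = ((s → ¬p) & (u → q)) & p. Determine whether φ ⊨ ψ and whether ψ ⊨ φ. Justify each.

(←) Assume the antecedent. If u is true, the antecedent forces (p = T, u = T, s = F, q = T), and the consequent holds there. If u is false, the consequent reduces to true regardless of the other variables. Either way the consequent holds.

(→) This fails. Under p = F, u = F, s = F, q = F, the left side is true but the right side is false.

Only the converse holds.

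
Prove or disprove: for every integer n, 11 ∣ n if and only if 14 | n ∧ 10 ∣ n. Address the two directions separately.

Neither implication holds.

(⇒) This fails: take n = 11. Certainly 11 ∣ 11, but 14 ∤ 11.

(⇐) This fails: take n = 70. Both 14 ∣ 70 and 10 ∣ 70, yet 70 is not a multiple of 11 (since 70 = 6·11 + 4), so 11 ∤ 70.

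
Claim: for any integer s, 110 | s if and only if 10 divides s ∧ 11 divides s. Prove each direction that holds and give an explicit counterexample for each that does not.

(→) If 110 ∣ s, write s = 110q. Since 110 = 11·10, s = 10·(11q), so 10 ∣ s; and since 110 = 10·11, s = 11·(10q), so 11 ∣ s.

(←) Suppose 10 ∣ s and 11 ∣ s. Any common multiple of 10 and 11 is a multiple of their lcm; here gcd(10, 11) = 1, so lcm(10, 11) = 10·11 = 110, so 110 ∣ s.

The biconditional holds.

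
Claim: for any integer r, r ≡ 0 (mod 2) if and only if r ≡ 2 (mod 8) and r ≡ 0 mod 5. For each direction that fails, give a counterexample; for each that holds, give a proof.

Only the converse holds.

Forward direction. This fails: r = 0 gives 0 ≡ 0 (mod 2) but 0 ≡ 0 (mod 8), so the conjunction on the right does not hold.

Converse. If r ≡ 2 (mod 8) and r ≡ 0 (mod 5), then by the Chinese remainder theorem r ≡ 10 (mod 40). Since 10 ≡ 0 (mod 2) and 2 ∣ 40, we get r ≡ 0 (mod 2).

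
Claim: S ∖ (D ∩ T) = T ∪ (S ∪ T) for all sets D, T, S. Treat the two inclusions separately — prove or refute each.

(⊆) Let x ∈ S ∖ (D ∩ T). Then either x ∈ S and x ∉ D, T; or x ∈ D ∩ S and x ∉ T; or x ∈ T ∩ S and x ∉ D. In each case x ∈ T ∪ (S ∪ T), so S ∖ (D ∩ T) ⊆ T ∪ (S ∪ T).

(⊇) This inclusion fails. Take D = ∅, T = {1}, S = ∅; then 1 ∈ T ∪ (S ∪ T) but 1 ∉ S ∖ (D ∩ T).

Only the forward inclusion holds.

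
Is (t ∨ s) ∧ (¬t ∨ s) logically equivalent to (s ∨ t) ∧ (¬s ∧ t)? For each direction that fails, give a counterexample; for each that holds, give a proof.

(⇒) This fails. Under s = T, t = F, the left side is true but the right side is false.

(⇐) This fails. Under s = F, t = T, the left side is false but the right side is true.

Neither direction holds.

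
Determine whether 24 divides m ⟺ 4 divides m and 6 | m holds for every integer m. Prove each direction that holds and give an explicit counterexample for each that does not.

(⇐) This fails: take m = 12. Both 4 ∣ 12 and 6 ∣ 12, yet 12 is not a multiple of 24 (since 12 = 0·24 + 12), so 24 ∤ 12.

(⇒) If 24 ∣ m, write m = 24q. Since 24 = 6·4, m = 4·(6q), so 4 ∣ m; and since 24 = 4·6, m = 6·(4q), so 6 ∣ m.

Not equivalent: only (⇒) holds.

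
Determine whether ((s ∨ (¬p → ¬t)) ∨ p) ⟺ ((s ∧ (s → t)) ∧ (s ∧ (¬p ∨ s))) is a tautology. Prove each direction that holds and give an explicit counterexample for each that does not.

Only the reverse direction holds.

(⇒) This fails. Under s = F, t = F, p = F, the left side is true but the right side is false.

(⇐) Assume the antecedent. If s is true, (s ∨ (¬p → ¬t)) ∨ p reduces to true regardless of the other variables. If s is false, the antecedent cannot hold. Either way (s ∨ (¬p → ¬t)) ∨ p holds.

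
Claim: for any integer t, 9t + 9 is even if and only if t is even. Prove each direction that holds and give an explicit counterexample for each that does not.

(⟹) This fails: t = 1 gives 9t + 9 = 18, which is even, but 1 is odd, not even.

(⟸) This also fails: t = 6 is even, but 9t + 9 = 63 is odd, not even.

Neither direction holds.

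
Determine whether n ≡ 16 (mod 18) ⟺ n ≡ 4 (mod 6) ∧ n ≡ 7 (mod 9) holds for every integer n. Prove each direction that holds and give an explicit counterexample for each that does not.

Both directions hold.

Forward direction. Suppose n ≡ 16 (mod 18); write n = 18j + 16. Since 6 ∣ 18, reducing mod 6 gives n ≡ 16 ≡ 4 (mod 6); since 9 ∣ 18, reducing mod 9 gives n ≡ 16 ≡ 7 (mod 9).

Converse. If n ≡ 4 (mod 6) and n ≡ 7 (mod 9), then by the Chinese remainder theorem n ≡ 16 (mod 18). This is exactly n ≡ 16 (mod 18).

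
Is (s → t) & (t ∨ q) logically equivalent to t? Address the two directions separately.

The forward direction fails; the converse holds.

(⇒) This fails. Under q = T, s = F, t = F, the left side is true but the right side is false.

(⇐) Assume the antecedent. If q is true, the antecedent forces (q = T, s = F, t = T) or (q = T, s = T, t = T), and (s → t) & (t ∨ q) holds there. If q is false, the antecedent forces (q = F, s = F, t = T) or (q = F, s = T, t = T), and (s → t) & (t ∨ q) holds there. Either way (s → t) & (t ∨ q) holds.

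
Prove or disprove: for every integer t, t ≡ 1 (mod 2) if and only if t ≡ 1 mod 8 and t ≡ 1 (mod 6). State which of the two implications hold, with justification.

(←) If t ≡ 1 (mod 8) and t ≡ 1 (mod 6), then by the Chinese remainder theorem t ≡ 1 (mod 24). Since 1 ≡ 1 (mod 2) and 2 ∣ 24, we get t ≡ 1 (mod 2).

(→) This fails: t = 3 gives 3 ≡ 1 (mod 2) but 3 ≡ 3 (mod 8), so the conjunction on the right does not hold.

The forward direction fails; the converse holds.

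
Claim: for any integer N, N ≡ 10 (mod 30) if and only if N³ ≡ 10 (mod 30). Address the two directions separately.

(⟹) Suppose N ≡ 10 (mod 30). Write N = 30j + 10. Then (30j + 10)³ = 27000j³ + 27000j² + 9000j + 1000 = 30(900j³ + 900j² + 300j + 33) + 10, so N³ ≡ 10 (mod 30).

(⟸) Conversely, suppose N³ ≡ 10 (mod 30). The only residue r in {0, …, 29} with r³ ≡ 10 (mod 30) is r = 10, so N ≡ 10 (mod 30).

Both directions hold; the statement is true.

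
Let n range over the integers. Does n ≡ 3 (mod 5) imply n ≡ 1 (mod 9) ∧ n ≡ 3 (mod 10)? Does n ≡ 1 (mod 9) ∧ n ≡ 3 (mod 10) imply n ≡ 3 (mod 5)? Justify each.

Only the reverse direction holds.

(→) This fails: n = 33 gives 33 ≡ 3 (mod 5) but 33 ≡ 6 (mod 9), so the conjunction on the right does not hold.

(←) Conversely, if n ≡ 1 (mod 9) and n ≡ 3 (mod 10), then by the Chinese remainder theorem n ≡ 73 (mod 90). Since 73 ≡ 3 (mod 5) and 5 ∣ 90, we get n ≡ 3 (mod 5).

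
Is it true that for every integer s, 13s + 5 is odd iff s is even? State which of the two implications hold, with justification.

(→) Suppose 13s + 5 is odd. Since 13 is odd, 13s and s have the same parity, so 13s + 5 ≡ s + 5 (mod 2). As 5 is odd, 13s + 5 is odd exactly when s is even. Thus s is even.

(←) Conversely, suppose s is even; write s = 2j. Then 13s + 5 = 13·(2j) + 5 = 2·13j + 5, which is odd.

The biconditional holds.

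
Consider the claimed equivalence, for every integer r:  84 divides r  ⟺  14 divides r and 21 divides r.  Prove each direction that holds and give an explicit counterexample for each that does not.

Only the forward implication holds.

(→) If 84 ∣ r, write r = 84q. Since 84 = 6·14, r = 14·(6q), so 14 ∣ r; and since 84 = 4·21, r = 21·(4q), so 21 ∣ r.

(←) This fails: take r = 42. Both 14 ∣ 42 and 21 ∣ 42, yet 42 is not a multiple of 84 (since 42 = 0·84 + 42), so 84 ∤ 42.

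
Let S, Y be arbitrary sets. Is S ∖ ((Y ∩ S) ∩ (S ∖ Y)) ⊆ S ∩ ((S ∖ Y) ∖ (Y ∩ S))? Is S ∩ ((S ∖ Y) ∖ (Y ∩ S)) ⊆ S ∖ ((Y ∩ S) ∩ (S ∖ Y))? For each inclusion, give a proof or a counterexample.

Forward inclusion. This inclusion fails. Take S = {1}, Y = {1}; then 1 ∈ S ∖ ((Y ∩ S) ∩ (S ∖ Y)) but 1 ∉ S ∩ ((S ∖ Y) ∖ (Y ∩ S)).

Reverse inclusion. Let x ∈ S ∩ ((S ∖ Y) ∖ (Y ∩ S)). Then x ∈ S and x ∉ Y, from which x ∈ S ∖ ((Y ∩ S) ∩ (S ∖ Y)).

(⊆) fails; (⊇) holds.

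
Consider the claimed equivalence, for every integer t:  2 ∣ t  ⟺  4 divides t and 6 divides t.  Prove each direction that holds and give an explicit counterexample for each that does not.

Forward direction. This fails: take t = 2. Certainly 2 ∣ 2, but 4 ∤ 2.

Converse. Suppose 4 ∣ t and 6 ∣ t. Any common multiple of 4 and 6 is a multiple of their lcm; here lcm(4, 6) = 4·6/gcd(4, 6) = 24/2 = 12, so 12 ∣ t. Since 2 ∣ 12, it follows that 2 ∣ t.

Only the converse holds.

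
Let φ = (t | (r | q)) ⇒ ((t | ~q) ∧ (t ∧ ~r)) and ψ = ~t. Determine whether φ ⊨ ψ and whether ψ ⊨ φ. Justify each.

(⟹) This fails. Under q = F, r = F, t = T, the left side is true but the right side is false.

(⟸) This fails. Under q = T, r = F, t = F, the left side is false but the right side is true.

(⇒) fails and (⇐) fails.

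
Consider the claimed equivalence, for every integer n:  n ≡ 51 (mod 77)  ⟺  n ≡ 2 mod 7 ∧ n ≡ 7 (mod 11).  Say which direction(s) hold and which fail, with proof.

[⇐] If n ≡ 2 (mod 7) and n ≡ 7 (mod 11), then by the Chinese remainder theorem n ≡ 51 (mod 77). This is exactly n ≡ 51 (mod 77).

[⇒] Suppose n ≡ 51 (mod 77); write n = 77j + 51. Since 7 ∣ 77, reducing mod 7 gives n ≡ 51 ≡ 2 (mod 7); since 11 ∣ 77, reducing mod 11 gives n ≡ 51 ≡ 7 (mod 11).

Equivalent; both directions hold.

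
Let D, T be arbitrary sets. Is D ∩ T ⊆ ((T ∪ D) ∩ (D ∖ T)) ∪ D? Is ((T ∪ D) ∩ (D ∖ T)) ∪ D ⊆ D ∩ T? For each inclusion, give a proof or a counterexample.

(⊆) Let x ∈ D ∩ T. Then x ∈ D ∩ T, from which x ∈ ((T ∪ D) ∩ (D ∖ T)) ∪ D.

(⊇) This inclusion fails. Take D = {1}, T = ∅; then 1 ∈ ((T ∪ D) ∩ (D ∖ T)) ∪ D but 1 ∉ D ∩ T.

The sets are not equal: only the forward inclusion holds.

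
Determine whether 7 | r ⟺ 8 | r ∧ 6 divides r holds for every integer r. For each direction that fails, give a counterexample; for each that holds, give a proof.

Neither implication holds.

(⇒) This fails: take r = 7. Certainly 7 ∣ 7, but 8 ∤ 7.

(⇐) This fails: take r = 24. Both 8 ∣ 24 and 6 ∣ 24, yet 24 is not a multiple of 7 (since 24 = 3·7 + 3), so 7 ∤ 24.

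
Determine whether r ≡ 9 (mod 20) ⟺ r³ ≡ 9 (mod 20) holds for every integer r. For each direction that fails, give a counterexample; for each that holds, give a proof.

The biconditional holds.

(⇒) Suppose r ≡ 9 (mod 20). Write r = 20j + 9. Then (20j + 9)³ = 8000j³ + 10800j² + 4860j + 729 = 20(400j³ + 540j² + 243j + 36) + 9, so r³ ≡ 9 (mod 20).

(⇐) Conversely, suppose r³ ≡ 9 (mod 20). The only residue r in {0, …, 19} with r³ ≡ 9 (mod 20) is r = 9, so r ≡ 9 (mod 20).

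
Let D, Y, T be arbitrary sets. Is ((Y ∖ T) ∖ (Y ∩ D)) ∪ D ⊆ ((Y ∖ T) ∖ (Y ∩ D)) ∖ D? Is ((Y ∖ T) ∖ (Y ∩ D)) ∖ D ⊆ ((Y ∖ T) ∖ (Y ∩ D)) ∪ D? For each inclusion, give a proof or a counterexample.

The sets are not equal: only the reverse inclusion holds.

(⊆) This inclusion fails. Take D = {1}, Y = ∅, T = ∅; then 1 ∈ ((Y ∖ T) ∖ (Y ∩ D)) ∪ D but 1 ∉ ((Y ∖ T) ∖ (Y ∩ D)) ∖ D.

(⊇) Let x ∈ ((Y ∖ T) ∖ (Y ∩ D)) ∖ D. Then x ∈ Y and x ∉ D, T, from which x ∈ ((Y ∖ T) ∖ (Y ∩ D)) ∪ D.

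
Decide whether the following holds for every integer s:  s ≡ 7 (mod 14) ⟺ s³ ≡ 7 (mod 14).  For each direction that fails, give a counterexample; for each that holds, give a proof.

Both implications hold.

(⇒) Suppose s ≡ 7 (mod 14). Write s = 14j + 7. Then (14j + 7)³ = 2744j³ + 4116j² + 2058j + 343 = 14(196j³ + 294j² + 147j + 24) + 7, so s³ ≡ 7 (mod 14).

(⇐) Conversely, suppose s³ ≡ 7 (mod 14). The only residue r in {0, …, 13} with r³ ≡ 7 (mod 14) is r = 7, so s ≡ 7 (mod 14).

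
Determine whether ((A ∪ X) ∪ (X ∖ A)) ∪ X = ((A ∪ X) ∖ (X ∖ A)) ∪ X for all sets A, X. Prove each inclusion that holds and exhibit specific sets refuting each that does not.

Forward inclusion. Let x ∈ ((A ∪ X) ∪ (X ∖ A)) ∪ X. Then either x ∈ A and x ∉ X; or x ∈ X and x ∉ A; or x ∈ A ∩ X. In each case x ∈ ((A ∪ X) ∖ (X ∖ A)) ∪ X, so ((A ∪ X) ∪ (X ∖ A)) ∪ X ⊆ ((A ∪ X) ∖ (X ∖ A)) ∪ X.

Reverse inclusion. Let x ∈ ((A ∪ X) ∖ (X ∖ A)) ∪ X. Then either x ∈ A and x ∉ X; or x ∈ X and x ∉ A; or x ∈ A ∩ X. In each case x ∈ ((A ∪ X) ∪ (X ∖ A)) ∪ X, so ((A ∪ X) ∖ (X ∖ A)) ∪ X ⊆ ((A ∪ X) ∪ (X ∖ A)) ∪ X.

Both inclusions hold.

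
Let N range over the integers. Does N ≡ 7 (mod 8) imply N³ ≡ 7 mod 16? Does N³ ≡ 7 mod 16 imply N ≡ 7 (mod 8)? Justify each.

(⟹) This fails: take N = 15. Then 15 ≡ 7 (mod 8), but 15³ = 3375 ≡ 15 (mod 16), not 7.

(⟸) Conversely, the residues r modulo 16 with r³ ≡ 7 (mod 16) are exactly {7}, and each is ≡ 7 (mod 8).

The forward direction fails; the converse holds.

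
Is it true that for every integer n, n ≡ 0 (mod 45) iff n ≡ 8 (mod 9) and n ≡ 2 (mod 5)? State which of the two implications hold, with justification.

Neither direction holds.

[⇒] This fails: n = 0 gives 0 ≡ 0 (mod 45) but 0 ≡ 0 (mod 9), so the conjunction on the right does not hold.

[⇐] This fails: n = 17 satisfies both congruences on the right (17 ≡ 8 mod 9 and 17 ≡ 2 mod 5) yet 17 ≡ 17 (mod 45), not 0.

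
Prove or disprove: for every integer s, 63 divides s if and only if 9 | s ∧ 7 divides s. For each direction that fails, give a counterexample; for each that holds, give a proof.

(⇒) If 63 ∣ s, write s = 63q. Since 63 = 7·9, s = 9·(7q), so 9 ∣ s; and since 63 = 9·7, s = 7·(9q), so 7 ∣ s.

(⇐) Suppose 9 ∣ s and 7 ∣ s. Any common multiple of 9 and 7 is a multiple of their lcm; here gcd(9, 7) = 1, so lcm(9, 7) = 9·7 = 63, so 63 ∣ s.

Both directions hold; the statement is true.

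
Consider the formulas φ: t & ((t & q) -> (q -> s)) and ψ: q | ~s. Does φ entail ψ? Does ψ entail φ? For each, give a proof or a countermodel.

Neither direction holds.

(⇒) This fails. Under s = T, q = F, t = T, the left side is true but the right side is false.

(⇐) This fails. Under s = F, q = F, t = F, the left side is false but the right side is true.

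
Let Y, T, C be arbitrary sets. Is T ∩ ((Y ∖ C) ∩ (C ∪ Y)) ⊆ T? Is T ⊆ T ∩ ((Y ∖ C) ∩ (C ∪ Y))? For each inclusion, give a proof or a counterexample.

The sets are not equal: only the forward inclusion holds.

(⟸) This inclusion fails. Take Y = ∅, T = {1}, C = ∅; then 1 ∈ T but 1 ∉ T ∩ ((Y ∖ C) ∩ (C ∪ Y)).

(⟹) Let x ∈ T ∩ ((Y ∖ C) ∩ (C ∪ Y)). Then x ∈ Y ∩ T and x ∉ C, from which x ∈ T.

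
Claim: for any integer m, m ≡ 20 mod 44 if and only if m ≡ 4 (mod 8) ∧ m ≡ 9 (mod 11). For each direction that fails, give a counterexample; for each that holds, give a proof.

The forward direction fails; the converse holds.

(⟹) This fails: m = 64 gives 64 ≡ 20 (mod 44) but 64 ≡ 0 (mod 8), so the conjunction on the right does not hold.

(⟸) Conversely, if m ≡ 4 (mod 8) and m ≡ 9 (mod 11), then by the Chinese remainder theorem m ≡ 20 (mod 88). Since 20 ≡ 20 (mod 44) and 44 ∣ 88, we get m ≡ 20 (mod 44).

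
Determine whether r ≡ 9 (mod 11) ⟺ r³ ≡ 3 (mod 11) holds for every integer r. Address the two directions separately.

Equivalent; both directions hold.

(←) Suppose r³ ≡ 3 (mod 11). The only residue r in {0, …, 10} with r³ ≡ 3 (mod 11) is r = 9, so r ≡ 9 (mod 11).

(→) Suppose r ≡ 9 (mod 11). Write r = 11j + 9. Then (11j + 9)³ = 1331j³ + 3267j² + 2673j + 729 = 11(121j³ + 297j² + 243j + 66) + 3, so r³ ≡ 3 (mod 11).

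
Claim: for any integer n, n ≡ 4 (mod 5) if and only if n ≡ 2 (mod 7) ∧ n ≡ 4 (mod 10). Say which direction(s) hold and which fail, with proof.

[⇒] This fails: n = 64 gives 64 ≡ 4 (mod 5) but 64 ≡ 1 (mod 7), so the conjunction on the right does not hold.

[⇐] Conversely, if n ≡ 2 (mod 7) and n ≡ 4 (mod 10), then by the Chinese remainder theorem n ≡ 44 (mod 70). Since 44 ≡ 4 (mod 5) and 5 ∣ 70, we get n ≡ 4 (mod 5).

Only the converse holds.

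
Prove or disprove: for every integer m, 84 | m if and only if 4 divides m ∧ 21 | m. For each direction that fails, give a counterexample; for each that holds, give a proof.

(⇒) If 84 ∣ m, write m = 84q. Since 84 = 21·4, m = 4·(21q), so 4 ∣ m; and since 84 = 4·21, m = 21·(4q), so 21 ∣ m.

(⇐) Suppose 4 ∣ m and 21 ∣ m. Any common multiple of 4 and 21 is a multiple of their lcm; here gcd(4, 21) = 1, so lcm(4, 21) = 4·21 = 84, so 84 ∣ m.

Both directions hold.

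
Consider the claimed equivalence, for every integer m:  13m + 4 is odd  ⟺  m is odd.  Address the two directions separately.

(→) Suppose 13m + 4 is odd. Since 13 is odd, 13m and m have the same parity, so 13m + 4 ≡ m + 4 (mod 2). As 4 is even, 13m + 4 is odd exactly when m is odd. Thus m is odd.

(←) Conversely, suppose m is odd; write m = 2j + 1. Then 13m + 4 = 13·(2j + 1) + 4 = 2·13j + 17, which is odd.

Both implications hold.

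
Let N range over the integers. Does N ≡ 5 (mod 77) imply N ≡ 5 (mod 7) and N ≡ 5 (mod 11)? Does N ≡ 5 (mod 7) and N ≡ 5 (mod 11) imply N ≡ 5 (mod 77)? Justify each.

Both directions hold; the statement is true.

[⇐] If N ≡ 5 (mod 7) and N ≡ 5 (mod 11), then by the Chinese remainder theorem N ≡ 5 (mod 77). This is exactly N ≡ 5 (mod 77).

[⇒] Suppose N ≡ 5 (mod 77); write N = 77j + 5. Since 7 ∣ 77, reducing mod 7 gives N ≡ 5 (mod 7); since 11 ∣ 77, reducing mod 11 gives N ≡ 5 (mod 11).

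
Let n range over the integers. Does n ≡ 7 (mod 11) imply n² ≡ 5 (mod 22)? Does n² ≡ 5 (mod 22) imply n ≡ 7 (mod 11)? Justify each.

Neither implication holds.

[⇒] This fails: take n = 18. Then 18 ≡ 7 (mod 11), but 18² = 324 ≡ 16 (mod 22), not 5.

[⇐] This fails: take n = 15. Then 15² = 225 ≡ 5 (mod 22), yet 15 ≡ 4 (mod 11), not 7.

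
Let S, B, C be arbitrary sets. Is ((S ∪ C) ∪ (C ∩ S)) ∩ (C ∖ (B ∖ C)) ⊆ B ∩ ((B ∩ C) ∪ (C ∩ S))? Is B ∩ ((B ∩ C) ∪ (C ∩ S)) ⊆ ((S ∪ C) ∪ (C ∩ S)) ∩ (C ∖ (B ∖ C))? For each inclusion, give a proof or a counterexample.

(⊆) This inclusion fails. Take S = ∅, B = ∅, C = {1}; then 1 ∈ ((S ∪ C) ∪ (C ∩ S)) ∩ (C ∖ (B ∖ C)) but 1 ∉ B ∩ ((B ∩ C) ∪ (C ∩ S)).

(⊇) Let x ∈ B ∩ ((B ∩ C) ∪ (C ∩ S)). Then either x ∈ B ∩ C and x ∉ S; or x ∈ S ∩ B ∩ C. In each case x ∈ ((S ∪ C) ∪ (C ∩ S)) ∩ (C ∖ (B ∖ C)), so B ∩ ((B ∩ C) ∪ (C ∩ S)) ⊆ ((S ∪ C) ∪ (C ∩ S)) ∩ (C ∖ (B ∖ C)).

The sets are not equal: only the reverse inclusion holds.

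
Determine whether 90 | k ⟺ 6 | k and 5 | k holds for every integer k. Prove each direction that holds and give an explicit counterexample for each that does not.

Only the forward implication holds.

[⇒] If 90 ∣ k, write k = 90q. Since 90 = 15·6, k = 6·(15q), so 6 ∣ k; and since 90 = 18·5, k = 5·(18q), so 5 ∣ k.

[⇐] This fails: take k = 30. Both 6 ∣ 30 and 5 ∣ 30, yet 30 is not a multiple of 90 (since 30 = 0·90 + 30), so 90 ∤ 30.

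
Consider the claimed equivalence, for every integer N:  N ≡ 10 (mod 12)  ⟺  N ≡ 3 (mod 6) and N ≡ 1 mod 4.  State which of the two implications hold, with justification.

(⇒) fails and (⇐) fails.

(→) This fails: N = 10 gives 10 ≡ 10 (mod 12) but 10 ≡ 4 (mod 6), so the conjunction on the right does not hold.

(←) This fails: N = 9 satisfies both congruences on the right (9 ≡ 3 mod 6 and 9 ≡ 1 mod 4) yet 9 ≡ 9 (mod 12), not 10.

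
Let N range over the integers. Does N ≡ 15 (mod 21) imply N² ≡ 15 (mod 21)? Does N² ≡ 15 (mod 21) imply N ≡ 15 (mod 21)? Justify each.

Only the forward implication holds.

Forward direction. Suppose N ≡ 15 (mod 21). Write N = 21j + 15. Then (21j + 15)² = 441j² + 630j + 225 = 21(21j² + 30j + 10) + 15, so N² ≡ 15 (mod 21).

Converse. This fails: take N = 6. Then 6² = 36 ≡ 15 (mod 21), yet 6 ≡ 6 (mod 21), not 15.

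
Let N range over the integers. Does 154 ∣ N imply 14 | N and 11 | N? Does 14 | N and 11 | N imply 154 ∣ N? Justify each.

Both implications hold.

(→) If 154 ∣ N, write N = 154q. Since 154 = 11·14, N = 14·(11q), so 14 ∣ N; and since 154 = 14·11, N = 11·(14q), so 11 ∣ N.

(←) Suppose 14 ∣ N and 11 ∣ N. Any common multiple of 14 and 11 is a multiple of their lcm; here gcd(14, 11) = 1, so lcm(14, 11) = 14·11 = 154, so 154 ∣ N.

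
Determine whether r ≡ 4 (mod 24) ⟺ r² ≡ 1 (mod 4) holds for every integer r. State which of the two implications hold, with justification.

(⇒) fails and (⇐) fails.

(⇒) This fails: take r = 4. Then 4 ≡ 4 (mod 24), but 4² = 16 ≡ 0 (mod 4), not 1.

(⇐) This fails: take r = 1. Then 1² = 1 ≡ 1 (mod 4), yet 1 ≡ 1 (mod 24), not 4.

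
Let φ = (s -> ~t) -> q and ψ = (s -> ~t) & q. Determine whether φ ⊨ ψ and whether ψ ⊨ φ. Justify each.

[⇒] This fails. Under s = T, q = F, t = T, the left side is true but the right side is false.

[⇐] Assume the antecedent. If s is true, the antecedent forces (s = T, q = T, t = F), and (s -> ~t) -> q holds there. If s is false, the antecedent forces (s = F, q = T, t = F) or (s = F, q = T, t = T), and (s -> ~t) -> q holds there. Either way (s -> ~t) -> q holds.

The forward direction fails; the converse holds.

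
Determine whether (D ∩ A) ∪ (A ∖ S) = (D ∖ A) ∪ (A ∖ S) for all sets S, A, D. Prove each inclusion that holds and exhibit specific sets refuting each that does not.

Neither inclusion holds.

(⊆) This inclusion fails. Take S = {1}, A = {1}, D = {1}; then 1 ∈ (D ∩ A) ∪ (A ∖ S) but 1 ∉ (D ∖ A) ∪ (A ∖ S).

(⊇) This inclusion fails. Take S = ∅, A = ∅, D = {1}; then 1 ∈ (D ∖ A) ∪ (A ∖ S) but 1 ∉ (D ∩ A) ∪ (A ∖ S).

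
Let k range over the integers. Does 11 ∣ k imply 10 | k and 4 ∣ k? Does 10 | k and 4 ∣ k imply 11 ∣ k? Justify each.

Neither implication holds.

[⇒] This fails: take k = 11. Certainly 11 ∣ 11, but 10 ∤ 11.

[⇐] This fails: take k = 20. Both 10 ∣ 20 and 4 ∣ 20, yet 20 is not a multiple of 11 (since 20 = 1·11 + 9), so 11 ∤ 20.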